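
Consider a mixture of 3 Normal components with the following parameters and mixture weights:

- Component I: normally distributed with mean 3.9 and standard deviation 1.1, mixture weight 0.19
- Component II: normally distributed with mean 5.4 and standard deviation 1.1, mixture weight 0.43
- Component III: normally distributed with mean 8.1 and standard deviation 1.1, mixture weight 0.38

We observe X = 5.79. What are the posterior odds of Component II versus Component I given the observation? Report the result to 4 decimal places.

Posterior odds = (P(Z=i) f_i(x)) / (P(Z=j) f_j(x)); the normalising sum cancels.
Component likelihoods at x = 5.79:
  f_I = (1/(1.1·√(2π)))·exp(−(5.79−3.9)²/(2·1.1²)) = 0.362675·exp(-1.47607) = 0.0828832
  f_II = (1/(1.1·√(2π)))·exp(−(5.79−5.4)²/(2·1.1²)) = 0.362675·exp(-0.06285) = 0.340582
  f_III = (1/(1.1·√(2π)))·exp(−(5.79−8.1)²/(2·1.1²)) = 0.362675·exp(-2.20500) = 0.0399851
Odds = (0.43/0.19) × (0.340582/0.0828832) = 2.26316 × 4.10918 ≈ 9.2997

9.2997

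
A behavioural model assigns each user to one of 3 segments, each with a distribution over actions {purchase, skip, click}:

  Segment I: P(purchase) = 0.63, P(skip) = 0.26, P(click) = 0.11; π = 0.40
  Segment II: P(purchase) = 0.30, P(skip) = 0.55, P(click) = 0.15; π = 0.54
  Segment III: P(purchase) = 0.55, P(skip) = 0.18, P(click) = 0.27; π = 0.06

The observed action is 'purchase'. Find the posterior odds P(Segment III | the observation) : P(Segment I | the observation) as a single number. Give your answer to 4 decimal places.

0.1310

Only the two components matter; the odds are (π_i f_i(x)) / (π_j f_j(x)).
Component likelihoods at x = 'purchase':
  f_I = 0.63
  f_II = 0.3
  f_III = 0.55
0.033 / 0.252 ≈ 0.1310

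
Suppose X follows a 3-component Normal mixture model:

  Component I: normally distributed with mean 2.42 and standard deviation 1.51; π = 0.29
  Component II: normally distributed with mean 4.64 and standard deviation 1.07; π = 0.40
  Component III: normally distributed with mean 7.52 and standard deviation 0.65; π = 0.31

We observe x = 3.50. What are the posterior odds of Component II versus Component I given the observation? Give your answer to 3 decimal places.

Posterior odds = (π_i f_i(x)) / (π_j f_j(x)); the normalising sum cancels.
Component likelihoods at x = 3.50:
  p_I = 0.204574
  p_II = 0.211367
  p_III = 3.0355e-09
Posterior odds = (π_II·p_II) / (π_I·p_I) = (0.40·0.211367) / (0.29·0.204574) = 0.0845469 / 0.0593264 ≈ 1.425

1.425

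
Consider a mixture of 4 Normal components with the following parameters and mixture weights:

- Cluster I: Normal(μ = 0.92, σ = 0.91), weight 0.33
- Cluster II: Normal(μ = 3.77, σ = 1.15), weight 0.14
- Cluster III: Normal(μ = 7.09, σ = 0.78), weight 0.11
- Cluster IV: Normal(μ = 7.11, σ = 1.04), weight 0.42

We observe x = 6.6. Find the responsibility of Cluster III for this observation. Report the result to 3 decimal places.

0.241

The responsibility of component k is π_k f_k(x) divided by Σ_j π_j f_j(x).
Evaluate each component's likelihood at the observed value:
  L_I = (1/(0.91·√(2π)))·exp(−(6.6−0.92)²/(2·0.91²)) = 0.438398·exp(-19.47977) = 1.52024e-09
  L_II = (1/(1.15·√(2π)))·exp(−(6.6−3.77)²/(2·1.15²)) = 0.346906·exp(-3.02794) = 0.0167956
  L_III = (1/(0.78·√(2π)))·exp(−(6.6−7.09)²/(2·0.78²)) = 0.511464·exp(-0.19732) = 0.419875
  L_IV = (1/(1.04·√(2π)))·exp(−(6.6−7.11)²/(2·1.04²)) = 0.383598·exp(-0.12024) = 0.34014
Multiply by the mixture weights:
  π_I·L_I = 0.33 × 1.52024e-09 = 5.01678e-10
  π_II·L_II = 0.14 × 0.0167956 = 0.00235138
  π_III·L_III = 0.11 × 0.419875 = 0.0461863
  π_IV·L_IV = 0.42 × 0.34014 = 0.142859
Marginal: 5.01678e-10 + 0.00235138 + 0.0461863 + 0.142859 = 0.191396
So the posterior for Cluster III is 0.0461863 / 0.191396 ≈ 0.241.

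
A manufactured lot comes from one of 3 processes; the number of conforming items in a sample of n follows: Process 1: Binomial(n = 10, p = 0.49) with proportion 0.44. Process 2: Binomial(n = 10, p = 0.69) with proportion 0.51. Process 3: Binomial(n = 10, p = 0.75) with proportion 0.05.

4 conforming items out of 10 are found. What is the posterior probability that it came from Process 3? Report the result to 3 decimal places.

0.007

P(component k | x) = π_k·f_k(x) / marginal(x), where marginal(x) = Σ_j π_j·f_j(x).
Evaluate each component's likelihood at the observed value:
  L_1 = 0.213022
  L_2 = 0.042246
  L_3 = 0.016222
Unnormalised posteriors:
  π_1·L_1 = 0.44 × 0.213022 = 0.0937297
  π_2·L_2 = 0.51 × 0.042246 = 0.0215455
  π_3·L_3 = 0.05 × 0.016222 = 0.0008111
Sum: 0.0937297 + 0.0215455 + 0.0008111 = 0.116086
P(Process 3 | data) ≈ 0.007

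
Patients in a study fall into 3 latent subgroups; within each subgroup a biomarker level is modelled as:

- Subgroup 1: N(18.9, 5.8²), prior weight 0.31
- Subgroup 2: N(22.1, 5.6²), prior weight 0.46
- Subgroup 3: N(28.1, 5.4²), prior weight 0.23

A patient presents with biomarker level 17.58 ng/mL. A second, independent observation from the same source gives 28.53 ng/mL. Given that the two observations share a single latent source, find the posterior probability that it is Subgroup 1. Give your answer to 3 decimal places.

0.254

The responsibility of component k is π_k f_k(x) divided by Σ_j π_j f_j(x).
Since both observations come from the same component, the likelihood for component k is f_k(x₁)·f_k(x₂).
  L_1 = [(1/(5.8·√(2π)))·exp(−(17.58−18.9)²/(2·5.8²)) = 0.068783·exp(-0.02590) = 0.0670247] × [0.0173326] = 0.00116171
  L_2 = [(1/(5.6·√(2π)))·exp(−(17.58−22.1)²/(2·5.6²)) = 0.071240·exp(-0.32574) = 0.0514346] × [0.0368499] = 0.00189536
  L_3 = [(1/(5.4·√(2π)))·exp(−(17.58−28.1)²/(2·5.4²)) = 0.073878·exp(-1.89764) = 0.011076] × [0.0736443] = 0.000815682
Unnormalised posteriors:
  π_1·L_1 = 0.31 × 0.00116171 = 0.00036013
  π_2·L_2 = 0.46 × 0.00189536 = 0.000871864
  π_3·L_3 = 0.23 × 0.000815682 = 0.000187607
Sum: 0.00036013 + 0.000871864 + 0.000187607 = 0.0014196
So the posterior for Subgroup 1 is 0.00036013 / 0.0014196 ≈ 0.254.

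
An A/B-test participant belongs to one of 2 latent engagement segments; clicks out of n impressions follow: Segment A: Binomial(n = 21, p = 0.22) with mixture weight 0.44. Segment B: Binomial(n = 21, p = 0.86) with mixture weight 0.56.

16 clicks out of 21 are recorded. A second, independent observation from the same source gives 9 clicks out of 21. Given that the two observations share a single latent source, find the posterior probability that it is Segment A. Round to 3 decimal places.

0.006

Apply Bayes' rule: the posterior for each component is proportional to its prior times its likelihood at x.
Since both observations come from the same component, the likelihood for component k is f_k(x₁)·f_k(x₂).
  f_A = [1.76921e-07] × [0.0179963] = 3.18392e-09
  f_B = [0.0979847] × [4.28811e-06] = 4.2017e-07
Multiply by the mixture weights:
  P(Z=A)·f_A = 0.44 × 3.18392e-09 = 1.40093e-09
  P(Z=B)·f_B = 0.56 × 4.2017e-07 = 2.35295e-07
Denominator: 1.40093e-09 + 2.35295e-07 = 2.36696e-07
P(Segment A | x) ≈ 0.006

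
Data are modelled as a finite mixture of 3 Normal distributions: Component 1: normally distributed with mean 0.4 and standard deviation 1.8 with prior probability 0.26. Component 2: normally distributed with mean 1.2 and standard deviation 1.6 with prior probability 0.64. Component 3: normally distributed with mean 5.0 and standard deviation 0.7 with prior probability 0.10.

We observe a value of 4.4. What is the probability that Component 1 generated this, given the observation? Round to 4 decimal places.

P(component k | x) = π_k·f_k(x) / marginal(x), where marginal(x) = Σ_j π_j·f_j(x).
Evaluate each component's likelihood at the observed value:
  p_1 = (1/(1.8·√(2π)))·exp(−(4.4−0.4)²/(2·1.8²)) = 0.221635·exp(-2.46914) = 0.0187631
  p_2 = (1/(1.6·√(2π)))·exp(−(4.4−1.2)²/(2·1.6²)) = 0.249339·exp(-2.00000) = 0.0337444
  p_3 = (1/(0.7·√(2π)))·exp(−(4.4−5.0)²/(2·0.7²)) = 0.569918·exp(-0.36735) = 0.394707
Unnormalised posteriors:
  π_1·p_1 = 0.26 × 0.0187631 = 0.00487842
  π_2·p_2 = 0.64 × 0.0337444 = 0.0215964
  π_3·p_3 = 0.10 × 0.394707 = 0.0394707
Denominator: 0.00487842 + 0.0215964 + 0.0394707 = 0.0659455
P(Component 1 | 4.4) = 0.00487842 / 0.0659455 ≈ 0.0740

0.0740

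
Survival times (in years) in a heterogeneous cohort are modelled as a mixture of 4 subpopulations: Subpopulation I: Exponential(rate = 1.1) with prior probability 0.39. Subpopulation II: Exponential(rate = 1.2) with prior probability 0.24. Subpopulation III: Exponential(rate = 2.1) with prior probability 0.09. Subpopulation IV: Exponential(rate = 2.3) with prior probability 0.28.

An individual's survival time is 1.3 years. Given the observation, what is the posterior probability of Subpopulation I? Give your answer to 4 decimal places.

0.4938

Apply Bayes' rule: the posterior for each component is proportional to its prior times its likelihood at x.
Evaluate each component's likelihood at the observed value:
  p_I = 0.26324
  p_II = 0.252163
  p_III = 0.136961
  p_IV = 0.115661
Multiply by the mixture weights:
  π_I·p_I = 0.39 × 0.26324 = 0.102664
  π_II·p_II = 0.24 × 0.252163 = 0.0605192
  π_III·p_III = 0.09 × 0.136961 = 0.0123264
  π_IV·p_IV = 0.28 × 0.115661 = 0.0323851
Evidence: 0.102664 + 0.0605192 + 0.0123264 + 0.0323851 = 0.207894
So the posterior for Subpopulation I is 0.102664 / 0.207894 ≈ 0.4938.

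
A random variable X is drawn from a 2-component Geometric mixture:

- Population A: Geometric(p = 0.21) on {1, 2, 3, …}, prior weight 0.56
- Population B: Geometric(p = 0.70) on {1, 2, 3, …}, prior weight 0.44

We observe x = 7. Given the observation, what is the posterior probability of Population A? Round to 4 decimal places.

By Bayes' theorem, P(k | x) = π_k f_k(x) / Σ_j π_j f_j(x).
Component likelihoods at x = 7:
  L_A = 0.21·(1−0.21)^6 = 0.21·0.243087 = 0.0510484
  L_B = 0.70·(1−0.70)^6 = 0.70·0.000729 = 0.0005103
Weight by the priors:
  π_A·L_A = 0.56 × 0.0510484 = 0.0285871
  π_B·L_B = 0.44 × 0.0005103 = 0.000224532
Normaliser: 0.0285871 + 0.000224532 = 0.0288116
So the posterior for Population A is 0.0285871 / 0.0288116 ≈ 0.9922.

0.9922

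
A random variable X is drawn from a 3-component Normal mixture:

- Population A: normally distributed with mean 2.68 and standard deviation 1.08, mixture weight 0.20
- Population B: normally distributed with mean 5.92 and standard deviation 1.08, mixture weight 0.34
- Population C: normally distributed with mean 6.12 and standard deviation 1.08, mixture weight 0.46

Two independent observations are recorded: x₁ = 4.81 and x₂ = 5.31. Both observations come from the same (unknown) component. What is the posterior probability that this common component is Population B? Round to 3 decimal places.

Apply Bayes' rule: the posterior for each component is proportional to its prior times its likelihood at x.
Since both observations come from the same component, the likelihood for component k is f_k(x₁)·f_k(x₂).
  f_A = [0.0528272] × [0.0190448] = 0.00100608
  f_B = [0.217825] × [0.314929] = 0.0685995
  f_C = [0.177012] × [0.278831] = 0.0493564
Unnormalised posteriors:
  P(Z=A)·f_A = 0.20 × 0.00100608 = 0.000201216
  P(Z=B)·f_B = 0.34 × 0.0685995 = 0.0233238
  P(Z=C)·f_C = 0.46 × 0.0493564 = 0.0227039
Denominator: 0.000201216 + 0.0233238 + 0.0227039 = 0.046229
P(Population B | x) ≈ 0.505

0.505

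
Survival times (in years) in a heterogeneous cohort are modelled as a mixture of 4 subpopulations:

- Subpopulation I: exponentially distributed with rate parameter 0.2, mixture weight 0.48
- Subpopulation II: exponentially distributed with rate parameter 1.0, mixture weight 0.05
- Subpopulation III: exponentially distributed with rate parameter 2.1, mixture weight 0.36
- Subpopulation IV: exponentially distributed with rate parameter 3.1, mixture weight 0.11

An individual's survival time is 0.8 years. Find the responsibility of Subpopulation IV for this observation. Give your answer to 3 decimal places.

The responsibility of component k is w_k f_k(x) divided by Σ_j w_j f_j(x).
Exponential densities:
  p_I = 0.2·e^(−0.2·0.8) = 0.2·e^(−0.1600) = 0.170429
  p_II = 1.0·e^(−1.0·0.8) = 1.0·e^(−0.8000) = 0.449329
  p_III = 2.1·e^(−2.1·0.8) = 2.1·e^(−1.6800) = 0.391385
  p_IV = 3.1·e^(−3.1·0.8) = 3.1·e^(−2.4800) = 0.259604
Multiply by the mixture weights:
  w_I·p_I = 0.48 × 0.170429 = 0.0818058
  w_II·p_II = 0.05 × 0.449329 = 0.0224664
  w_III·p_III = 0.36 × 0.391385 = 0.140899
  w_IV·p_IV = 0.11 × 0.259604 = 0.0285564
Sum: 0.0818058 + 0.0224664 + 0.140899 + 0.0285564 = 0.273727
So the posterior for Subpopulation IV is 0.0285564 / 0.273727 ≈ 0.104.

0.104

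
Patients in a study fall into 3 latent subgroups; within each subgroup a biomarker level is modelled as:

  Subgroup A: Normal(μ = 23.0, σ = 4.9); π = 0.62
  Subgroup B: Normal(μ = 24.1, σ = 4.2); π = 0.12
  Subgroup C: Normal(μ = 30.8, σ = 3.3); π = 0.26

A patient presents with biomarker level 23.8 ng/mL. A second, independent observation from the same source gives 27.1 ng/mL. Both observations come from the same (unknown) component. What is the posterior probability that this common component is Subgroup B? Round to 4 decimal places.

0.2141

The responsibility of component k is π_k f_k(x) divided by Σ_j π_j f_j(x).
Since both observations come from the same component, the likelihood for component k is f_k(x₁)·f_k(x₂).
  f_A = [0.0803389] × [0.0573699] = 0.00460903
  f_B = [0.0947443] × [0.0735989] = 0.00697307
  f_C = [0.0127448] × [0.0644788] = 0.000821769
Prior × likelihood for each component:
  π_A·f_A = 0.62 × 0.00460903 = 0.0028576
  π_B·f_B = 0.12 × 0.00697307 = 0.000836769
  π_C·f_C = 0.26 × 0.000821769 = 0.00021366
Sum: 0.0028576 + 0.000836769 + 0.00021366 = 0.00390803
Responsibility of Subgroup B: 0.000836769 / 0.00390803 ≈ 0.2141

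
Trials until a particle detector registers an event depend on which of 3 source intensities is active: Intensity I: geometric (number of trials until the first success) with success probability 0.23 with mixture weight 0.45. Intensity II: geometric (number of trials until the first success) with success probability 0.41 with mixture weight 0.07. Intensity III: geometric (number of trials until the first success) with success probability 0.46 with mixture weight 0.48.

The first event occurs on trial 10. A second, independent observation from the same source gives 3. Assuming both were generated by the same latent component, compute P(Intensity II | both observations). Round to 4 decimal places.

0.0237

Apply Bayes' rule: the posterior for each component is proportional to its prior times its likelihood at x.
Since both observations come from the same component, the likelihood for component k is f_k(x₁)·f_k(x₂).
  L_I = [0.23·(1−0.23)^9 = 0.23·0.0951517 = 0.0218849] × [0.136367] = 0.00298438
  L_II = [0.41·(1−0.41)^9 = 0.41·0.008663 = 0.00355183] × [0.142721] = 0.00050692
  L_III = [0.46·(1−0.46)^9 = 0.46·0.00390431 = 0.00179598] × [0.134136] = 0.000240906
Prior × likelihood for each component:
  P(Z=I)·L_I = 0.45 × 0.00298438 = 0.00134297
  P(Z=II)·L_II = 0.07 × 0.00050692 = 3.54844e-05
  P(Z=III)·L_III = 0.48 × 0.000240906 = 0.000115635
Normaliser: 0.00134297 + 3.54844e-05 + 0.000115635 = 0.00149409
So the posterior for Intensity II is 3.54844e-05 / 0.00149409 ≈ 0.0237.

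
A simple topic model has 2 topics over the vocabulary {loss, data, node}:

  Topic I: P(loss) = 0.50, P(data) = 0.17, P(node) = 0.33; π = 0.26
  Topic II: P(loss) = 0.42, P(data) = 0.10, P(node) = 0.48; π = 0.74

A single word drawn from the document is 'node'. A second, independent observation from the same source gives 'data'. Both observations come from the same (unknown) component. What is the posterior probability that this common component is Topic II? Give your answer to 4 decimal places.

P(component k | x) = π_k·f_k(x) / marginal(x), where marginal(x) = Σ_j π_j·f_j(x).
Since both observations come from the same component, the likelihood for component k is f_k(x₁)·f_k(x₂).
  f_I = [P(node | comp) = 0.33] × [0.17] = 0.0561
  f_II = [P(node | comp) = 0.48] × [0.1] = 0.048
Prior × likelihood for each component:
  π_I·f_I = 0.26 × 0.0561 = 0.014586
  π_II·f_II = 0.74 × 0.048 = 0.03552
Normaliser: 0.014586 + 0.03552 = 0.050106
So the posterior for Topic II is 0.03552 / 0.050106 ≈ 0.7089.

0.7089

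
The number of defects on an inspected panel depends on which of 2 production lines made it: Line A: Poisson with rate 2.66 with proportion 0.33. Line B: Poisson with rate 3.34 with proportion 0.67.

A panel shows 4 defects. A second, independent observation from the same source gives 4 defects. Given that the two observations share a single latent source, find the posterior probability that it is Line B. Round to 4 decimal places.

The responsibility of component k is π_k f_k(x) divided by Σ_j π_j f_j(x).
Since both observations come from the same component, the likelihood for component k is f_k(x₁)·f_k(x₂).
  f_A = [0.145912] × [0.145912] = 0.0212904
  f_B = [0.183752] × [0.183752] = 0.0337646
Multiply by the mixture weights:
  π_A·f_A = 0.33 × 0.0212904 = 0.00702583
  π_B·f_B = 0.67 × 0.0337646 = 0.0226223
Denominator: 0.00702583 + 0.0226223 = 0.0296481
P(Line B | x) = 0.0226223 / 0.0296481 ≈ 0.7630

0.7630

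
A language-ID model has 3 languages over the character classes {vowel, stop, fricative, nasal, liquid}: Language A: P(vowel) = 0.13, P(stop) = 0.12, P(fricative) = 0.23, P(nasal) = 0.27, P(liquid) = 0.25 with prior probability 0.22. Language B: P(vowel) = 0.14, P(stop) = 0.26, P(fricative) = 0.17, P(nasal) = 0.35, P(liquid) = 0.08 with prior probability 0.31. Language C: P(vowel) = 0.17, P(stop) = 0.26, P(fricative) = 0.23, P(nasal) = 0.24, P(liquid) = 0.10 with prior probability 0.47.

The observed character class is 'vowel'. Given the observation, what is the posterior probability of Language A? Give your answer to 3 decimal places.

Posterior ∝ prior × likelihood, so P(k | x) ∝ w_k f_k(x); normalise over all components.
Categorical probabilities:
  f_A = 0.13
  f_B = 0.14
  f_C = 0.17
Multiply by the mixture weights:
  w_A·f_A = 0.22 × 0.13 = 0.0286
  w_B·f_B = 0.31 × 0.14 = 0.0434
  w_C·f_C = 0.47 × 0.17 = 0.0799
Normaliser: 0.0286 + 0.0434 + 0.0799 = 0.1519
P(Language A | 'vowel') = 0.0286 / 0.1519 ≈ 0.188

0.188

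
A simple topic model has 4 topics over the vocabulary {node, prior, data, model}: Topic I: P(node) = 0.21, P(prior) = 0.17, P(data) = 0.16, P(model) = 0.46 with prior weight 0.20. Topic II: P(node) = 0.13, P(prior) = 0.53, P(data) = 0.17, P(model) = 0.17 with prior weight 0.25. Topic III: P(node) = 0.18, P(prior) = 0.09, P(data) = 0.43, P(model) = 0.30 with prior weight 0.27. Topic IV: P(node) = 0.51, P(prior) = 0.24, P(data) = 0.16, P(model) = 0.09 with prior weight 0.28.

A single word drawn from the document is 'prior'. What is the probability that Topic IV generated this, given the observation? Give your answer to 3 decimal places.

0.260

The responsibility of component k is π_k f_k(x) divided by Σ_j π_j f_j(x).
Evaluate each component's likelihood at the observed value:
  L_I = 0.17
  L_II = 0.53
  L_III = 0.09
  L_IV = 0.24
Multiply by the mixture weights:
  π_I·L_I = 0.20 × 0.17 = 0.034
  π_II·L_II = 0.25 × 0.53 = 0.1325
  π_III·L_III = 0.27 × 0.09 = 0.0243
  π_IV·L_IV = 0.28 × 0.24 = 0.0672
Evidence: 0.034 + 0.1325 + 0.0243 + 0.0672 = 0.258
So the posterior for Topic IV is 0.0672 / 0.258 ≈ 0.260.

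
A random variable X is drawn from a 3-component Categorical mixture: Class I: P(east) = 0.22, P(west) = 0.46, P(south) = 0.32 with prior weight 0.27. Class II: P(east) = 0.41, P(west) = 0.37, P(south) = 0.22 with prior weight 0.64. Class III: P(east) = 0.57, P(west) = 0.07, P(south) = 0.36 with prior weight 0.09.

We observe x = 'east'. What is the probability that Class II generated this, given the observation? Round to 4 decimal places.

0.7033

P(component k | x) = w_k·f_k(x) / marginal(x), where marginal(x) = Σ_j w_j·f_j(x).
Categorical probabilities:
  p_I = P(east | comp) = 0.22
  p_II = P(east | comp) = 0.41
  p_III = P(east | comp) = 0.57
Unnormalised posteriors:
  w_I·p_I = 0.27 × 0.22 = 0.0594
  w_II·p_II = 0.64 × 0.41 = 0.2624
  w_III·p_III = 0.09 × 0.57 = 0.0513
Sum: 0.0594 + 0.2624 + 0.0513 = 0.3731
Responsibility of Class II: 0.2624 / 0.3731 ≈ 0.7033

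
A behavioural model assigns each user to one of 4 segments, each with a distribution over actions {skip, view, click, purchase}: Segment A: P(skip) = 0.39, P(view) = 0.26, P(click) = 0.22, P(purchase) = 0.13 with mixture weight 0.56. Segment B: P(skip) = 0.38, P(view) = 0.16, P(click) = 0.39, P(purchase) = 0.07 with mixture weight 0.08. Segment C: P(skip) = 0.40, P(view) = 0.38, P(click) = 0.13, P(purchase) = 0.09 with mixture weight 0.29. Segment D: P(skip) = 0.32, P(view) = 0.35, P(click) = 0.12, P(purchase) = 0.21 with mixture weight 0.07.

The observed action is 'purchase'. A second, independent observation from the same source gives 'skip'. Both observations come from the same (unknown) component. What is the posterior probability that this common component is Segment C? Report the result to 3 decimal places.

The responsibility of component k is w_k f_k(x) divided by Σ_j w_j f_j(x).
Since both observations come from the same component, the likelihood for component k is f_k(x₁)·f_k(x₂).
  L_A = [P(purchase | comp) = 0.13] × [0.39] = 0.0507
  L_B = [P(purchase | comp) = 0.07] × [0.38] = 0.0266
  L_C = [P(purchase | comp) = 0.09] × [0.4] = 0.036
  L_D = [P(purchase | comp) = 0.21] × [0.32] = 0.0672
Prior × likelihood for each component:
  w_A·L_A = 0.56 × 0.0507 = 0.028392
  w_B·L_B = 0.08 × 0.0266 = 0.002128
  w_C·L_C = 0.29 × 0.036 = 0.01044
  w_D·L_D = 0.07 × 0.0672 = 0.004704
Evidence: 0.028392 + 0.002128 + 0.01044 + 0.004704 = 0.045664
Responsibility of Segment C: 0.01044 / 0.045664 ≈ 0.229

0.229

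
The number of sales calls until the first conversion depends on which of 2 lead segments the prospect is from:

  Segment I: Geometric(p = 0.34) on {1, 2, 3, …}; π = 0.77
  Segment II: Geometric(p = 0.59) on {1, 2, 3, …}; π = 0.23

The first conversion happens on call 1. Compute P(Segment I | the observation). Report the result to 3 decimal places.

0.659

Apply Bayes' rule: the posterior for each component is proportional to its prior times its likelihood at x.
Evaluate each component's likelihood at the observed value:
  L_I = 0.34
  L_II = 0.59
Prior × likelihood for each component:
  π_I·L_I = 0.77 × 0.34 = 0.2618
  π_II·L_II = 0.23 × 0.59 = 0.1357
Denominator: 0.2618 + 0.1357 = 0.3975
Responsibility of Segment I: 0.2618 / 0.3975 ≈ 0.659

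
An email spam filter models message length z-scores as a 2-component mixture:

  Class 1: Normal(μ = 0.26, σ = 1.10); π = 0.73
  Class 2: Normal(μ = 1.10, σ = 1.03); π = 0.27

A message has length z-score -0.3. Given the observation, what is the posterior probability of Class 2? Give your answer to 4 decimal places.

0.1515

Posterior ∝ prior × likelihood, so P(k | x) ∝ π_k f_k(x); normalise over all components.
Evaluate each component's likelihood at the observed value:
  L_1 = (1/(1.10·√(2π)))·exp(−(-0.3−0.26)²/(2·1.10²)) = 0.362675·exp(-0.12959) = 0.318595
  L_2 = (1/(1.03·√(2π)))·exp(−(-0.3−1.10)²/(2·1.03²)) = 0.387323·exp(-0.92374) = 0.153779
Unnormalised posteriors:
  π_1·L_1 = 0.73 × 0.318595 = 0.232574
  π_2·L_2 = 0.27 × 0.153779 = 0.0415202
Normaliser: 0.232574 + 0.0415202 = 0.274094
P(Class 2 | the observation) ≈ 0.1515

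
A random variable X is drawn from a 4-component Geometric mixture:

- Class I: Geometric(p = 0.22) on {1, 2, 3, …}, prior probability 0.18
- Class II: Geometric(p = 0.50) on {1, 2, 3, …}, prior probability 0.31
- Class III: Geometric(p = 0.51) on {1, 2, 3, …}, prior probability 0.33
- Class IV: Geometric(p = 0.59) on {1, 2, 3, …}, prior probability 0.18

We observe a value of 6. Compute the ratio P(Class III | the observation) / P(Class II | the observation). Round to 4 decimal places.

The posterior odds equal the prior odds times the likelihood ratio: (w_i/w_j)·(f_i(x)/f_j(x)).
Component likelihoods at x = 6:
  p_I = 0.0635178
  p_II = 0.015625
  p_III = 0.0144062
  p_IV = 0.00683552
Posterior odds = (w_III·p_III) / (w_II·p_II) = (0.33·0.0144062) / (0.31·0.015625) = 0.00475406 / 0.00484375 ≈ 0.9815

0.9815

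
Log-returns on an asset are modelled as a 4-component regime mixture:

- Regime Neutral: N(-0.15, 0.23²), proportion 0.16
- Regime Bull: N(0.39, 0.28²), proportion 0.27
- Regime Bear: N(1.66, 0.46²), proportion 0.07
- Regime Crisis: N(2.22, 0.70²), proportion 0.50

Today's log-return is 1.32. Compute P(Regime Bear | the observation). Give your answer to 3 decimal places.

P(component k | x) = P(Z=k)·f_k(x) / marginal(x), where marginal(x) = Σ_j P(Z=j)·f_j(x).
Component likelihoods at x = 1.32:
  p_Neutral = (1/(0.23·√(2π)))·exp(−(1.32−-0.15)²/(2·0.23²)) = 1.734532·exp(-20.42439) = 2.33875e-09
  p_Bull = (1/(0.28·√(2π)))·exp(−(1.32−0.39)²/(2·0.28²)) = 1.424794·exp(-5.51594) = 0.0057307
  p_Bear = (1/(0.46·√(2π)))·exp(−(1.32−1.66)²/(2·0.46²)) = 0.867266·exp(-0.27316) = 0.659966
  p_Crisis = (1/(0.70·√(2π)))·exp(−(1.32−2.22)²/(2·0.70²)) = 0.569918·exp(-0.82653) = 0.249376
Unnormalised posteriors:
  P(Z=Neutral)·p_Neutral = 0.16 × 2.33875e-09 = 3.742e-10
  P(Z=Bull)·p_Bull = 0.27 × 0.0057307 = 0.00154729
  P(Z=Bear)·p_Bear = 0.07 × 0.659966 = 0.0461976
  P(Z=Crisis)·p_Crisis = 0.50 × 0.249376 = 0.124688
Sum: 3.742e-10 + 0.00154729 + 0.0461976 + 0.124688 = 0.172433
So the posterior for Regime Bear is 0.0461976 / 0.172433 ≈ 0.268.

0.268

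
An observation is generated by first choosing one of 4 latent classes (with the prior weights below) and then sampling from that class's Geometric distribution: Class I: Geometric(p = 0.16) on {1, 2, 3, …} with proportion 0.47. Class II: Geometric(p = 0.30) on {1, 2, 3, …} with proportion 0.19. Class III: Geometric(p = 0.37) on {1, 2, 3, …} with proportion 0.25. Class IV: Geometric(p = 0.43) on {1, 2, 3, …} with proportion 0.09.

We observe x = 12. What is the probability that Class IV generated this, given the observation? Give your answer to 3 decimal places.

0.006

By Bayes' theorem, P(k | x) = π_k f_k(x) / Σ_j π_j f_j(x).
Evaluate each component's likelihood at the observed value:
  f_I = 0.0235067
  f_II = 0.00593198
  f_III = 0.00229587
  f_IV = 0.000887344
Weight by the priors:
  π_I·f_I = 0.47 × 0.0235067 = 0.0110482
  π_II·f_II = 0.19 × 0.00593198 = 0.00112708
  π_III·f_III = 0.25 × 0.00229587 = 0.000573968
  π_IV·f_IV = 0.09 × 0.000887344 = 7.98609e-05
Sum: 0.0110482 + 0.00112708 + 0.000573968 + 7.98609e-05 = 0.0128291
P(Class IV | x) = 7.98609e-05 / 0.0128291 ≈ 0.006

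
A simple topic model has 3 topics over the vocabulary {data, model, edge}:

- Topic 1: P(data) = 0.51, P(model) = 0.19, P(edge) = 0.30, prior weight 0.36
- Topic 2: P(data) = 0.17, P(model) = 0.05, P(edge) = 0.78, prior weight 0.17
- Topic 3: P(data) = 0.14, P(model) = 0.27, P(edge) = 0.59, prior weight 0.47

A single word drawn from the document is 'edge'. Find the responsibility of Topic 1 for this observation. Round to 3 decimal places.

0.209

Posterior ∝ prior × likelihood, so P(k | x) ∝ w_k f_k(x); normalise over all components.
Component likelihoods at x = 'edge':
  f_1 = P(edge | comp) = 0.30
  f_2 = P(edge | comp) = 0.78
  f_3 = P(edge | comp) = 0.59
Prior × likelihood for each component:
  w_1·f_1 = 0.36 × 0.3 = 0.108
  w_2·f_2 = 0.17 × 0.78 = 0.1326
  w_3·f_3 = 0.47 × 0.59 = 0.2773
Denominator: 0.108 + 0.1326 + 0.2773 = 0.5179
Responsibility of Topic 1: 0.108 / 0.5179 ≈ 0.209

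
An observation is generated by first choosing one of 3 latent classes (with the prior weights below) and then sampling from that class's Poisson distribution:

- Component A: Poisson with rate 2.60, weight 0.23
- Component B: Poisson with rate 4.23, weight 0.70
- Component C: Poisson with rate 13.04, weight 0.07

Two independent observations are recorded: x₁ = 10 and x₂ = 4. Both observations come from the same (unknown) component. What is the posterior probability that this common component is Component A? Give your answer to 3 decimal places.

Apply Bayes' rule: the posterior for each component is proportional to its prior times its likelihood at x.
Since both observations come from the same component, the likelihood for component k is f_k(x₁)·f_k(x₂).
  p_A = [0.000288938] × [0.141422] = 4.08622e-05
  p_B = [0.00735487] × [0.194126] = 0.00142777
  p_C = [0.0850771] × [0.00261637] = 0.000222593
Weight by the priors:
  π_A·p_A = 0.23 × 4.08622e-05 = 9.3983e-06
  π_B·p_B = 0.70 × 0.00142777 = 0.000999442
  π_C·p_C = 0.07 × 0.000222593 = 1.55815e-05
Denominator: 9.3983e-06 + 0.000999442 + 1.55815e-05 = 0.00102442
So the posterior for Component A is 9.3983e-06 / 0.00102442 ≈ 0.009.

0.009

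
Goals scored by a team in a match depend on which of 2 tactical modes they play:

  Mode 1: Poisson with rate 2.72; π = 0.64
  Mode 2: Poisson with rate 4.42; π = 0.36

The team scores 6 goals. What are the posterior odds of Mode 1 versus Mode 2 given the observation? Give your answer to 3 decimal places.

Since P(k|x) ∝ P(Z=k) f_k(x), the posterior odds are P(Z=i) f_i(x) / (P(Z=j) f_j(x)).
Component likelihoods at x = 6 goals:
  f_1 = e^(−2.72)·2.72^6/6! = 0.037051
  f_2 = e^(−4.42)·4.42^6/6! = 0.124629
Odds = (0.64/0.36) × (0.037051/0.124629) = 1.77778 × 0.29729 ≈ 0.529

0.529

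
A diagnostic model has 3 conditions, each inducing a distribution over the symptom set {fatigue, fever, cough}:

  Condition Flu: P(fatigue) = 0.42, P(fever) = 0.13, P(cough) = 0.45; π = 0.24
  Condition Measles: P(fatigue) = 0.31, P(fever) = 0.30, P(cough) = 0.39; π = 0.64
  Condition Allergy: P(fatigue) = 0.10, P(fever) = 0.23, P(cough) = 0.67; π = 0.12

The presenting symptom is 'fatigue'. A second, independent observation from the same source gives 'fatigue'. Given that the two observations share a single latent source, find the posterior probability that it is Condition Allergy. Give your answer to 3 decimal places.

0.011

Apply Bayes' rule: the posterior for each component is proportional to its prior times its likelihood at x.
Since both observations come from the same component, the likelihood for component k is f_k(x₁)·f_k(x₂).
  f_Flu = [P(fatigue | comp) = 0.42] × [0.42] = 0.1764
  f_Measles = [P(fatigue | comp) = 0.31] × [0.31] = 0.0961
  f_Allergy = [P(fatigue | comp) = 0.10] × [0.1] = 0.01
Prior × likelihood for each component:
  π_Flu·f_Flu = 0.24 × 0.1764 = 0.042336
  π_Measles·f_Measles = 0.64 × 0.0961 = 0.061504
  π_Allergy·f_Allergy = 0.12 × 0.01 = 0.0012
Evidence: 0.042336 + 0.061504 + 0.0012 = 0.10504
P(Condition Allergy | x₁, x₂) ≈ 0.011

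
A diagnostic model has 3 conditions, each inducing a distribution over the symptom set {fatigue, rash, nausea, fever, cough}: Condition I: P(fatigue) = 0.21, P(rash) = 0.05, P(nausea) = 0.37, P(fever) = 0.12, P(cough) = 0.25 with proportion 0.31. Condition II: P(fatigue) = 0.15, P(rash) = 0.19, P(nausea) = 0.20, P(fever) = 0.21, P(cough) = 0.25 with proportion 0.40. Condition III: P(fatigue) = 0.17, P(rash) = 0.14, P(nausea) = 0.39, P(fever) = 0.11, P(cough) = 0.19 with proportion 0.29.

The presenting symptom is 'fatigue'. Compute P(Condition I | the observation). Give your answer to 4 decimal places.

0.3733

Posterior ∝ prior × likelihood, so P(k | x) ∝ π_k f_k(x); normalise over all components.
Component likelihoods at x = 'fatigue':
  p_I = P(fatigue | comp) = 0.21
  p_II = P(fatigue | comp) = 0.15
  p_III = P(fatigue | comp) = 0.17
Multiply by the mixture weights:
  π_I·p_I = 0.31 × 0.21 = 0.0651
  π_II·p_II = 0.40 × 0.15 = 0.06
  π_III·p_III = 0.29 × 0.17 = 0.0493
Sum: 0.0651 + 0.06 + 0.0493 = 0.1744
Responsibility of Condition I: 0.0651 / 0.1744 ≈ 0.3733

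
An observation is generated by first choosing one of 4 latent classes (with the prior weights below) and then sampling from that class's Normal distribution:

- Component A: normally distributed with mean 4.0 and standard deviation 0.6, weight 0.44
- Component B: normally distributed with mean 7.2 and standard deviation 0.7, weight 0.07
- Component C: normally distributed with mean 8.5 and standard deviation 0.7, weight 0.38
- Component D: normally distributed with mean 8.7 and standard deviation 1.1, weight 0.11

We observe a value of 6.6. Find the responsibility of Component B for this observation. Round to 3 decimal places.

0.699

Apply Bayes' rule: the posterior for each component is proportional to its prior times its likelihood at x.
Normal densities:
  f_A = 5.56181e-05
  f_B = 0.394707
  f_C = 0.0143223
  f_D = 0.0586268
Unnormalised posteriors:
  π_A·f_A = 0.44 × 5.56181e-05 = 2.4472e-05
  π_B·f_B = 0.07 × 0.394707 = 0.0276295
  π_C·f_C = 0.38 × 0.0143223 = 0.00544248
  π_D·f_D = 0.11 × 0.0586268 = 0.00644895
Normaliser: 2.4472e-05 + 0.0276295 + 0.00544248 + 0.00644895 = 0.0395454
P(Component B | the observation) = 0.0276295 / 0.0395454 ≈ 0.699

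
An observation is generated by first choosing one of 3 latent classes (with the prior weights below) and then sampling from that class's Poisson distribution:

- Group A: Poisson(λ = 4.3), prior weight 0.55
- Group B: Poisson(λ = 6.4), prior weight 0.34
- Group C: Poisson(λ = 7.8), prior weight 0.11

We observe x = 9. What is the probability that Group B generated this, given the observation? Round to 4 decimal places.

0.5429

Apply Bayes' rule: the posterior for each component is proportional to its prior times its likelihood at x.
Evaluate each component's likelihood at the observed value:
  f_A = e^(−4.3)·4.3^9/9! = 0.0187926
  f_B = e^(−6.4)·6.4^9/9! = 0.0824844
  f_C = e^(−7.8)·7.8^9/9! = 0.120668
Unnormalised posteriors:
  P(Z=A)·f_A = 0.55 × 0.0187926 = 0.0103359
  P(Z=B)·f_B = 0.34 × 0.0824844 = 0.0280447
  P(Z=C)·f_C = 0.11 × 0.120668 = 0.0132735
Evidence: 0.0103359 + 0.0280447 + 0.0132735 = 0.0516541
Responsibility of Group B: 0.0280447 / 0.0516541 ≈ 0.5429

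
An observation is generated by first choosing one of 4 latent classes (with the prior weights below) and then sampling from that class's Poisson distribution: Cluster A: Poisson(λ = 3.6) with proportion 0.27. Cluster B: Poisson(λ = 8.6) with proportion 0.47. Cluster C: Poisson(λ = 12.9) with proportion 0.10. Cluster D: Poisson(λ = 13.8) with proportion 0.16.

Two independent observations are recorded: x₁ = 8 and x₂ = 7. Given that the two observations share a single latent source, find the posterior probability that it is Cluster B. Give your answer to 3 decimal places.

0.947

P(component k | x) = π_k·f_k(x) / marginal(x), where marginal(x) = Σ_j π_j·f_j(x).
Since both observations come from the same component, the likelihood for component k is f_k(x₁)·f_k(x₂).
  L_A = [e^(−3.6)·3.6^8/8! = 0.0191179] × [0.0424841] = 0.000812206
  L_B = [e^(−8.6)·8.6^8/8! = 0.136626] × [0.127094] = 0.0173644
  L_C = [e^(−12.9)·12.9^8/8! = 0.0475115] × [0.0294645] = 0.0013999
  L_D = [e^(−13.8)·13.8^8/8! = 0.0331321] × [0.019207] = 0.000636367
Weight by the priors:
  π_A·L_A = 0.27 × 0.000812206 = 0.000219296
  π_B·L_B = 0.47 × 0.0173644 = 0.00816128
  π_C·L_C = 0.10 × 0.0013999 = 0.00013999
  π_D·L_D = 0.16 × 0.000636367 = 0.000101819
Marginal: 0.000219296 + 0.00816128 + 0.00013999 + 0.000101819 = 0.00862239
P(Cluster B | x) ≈ 0.947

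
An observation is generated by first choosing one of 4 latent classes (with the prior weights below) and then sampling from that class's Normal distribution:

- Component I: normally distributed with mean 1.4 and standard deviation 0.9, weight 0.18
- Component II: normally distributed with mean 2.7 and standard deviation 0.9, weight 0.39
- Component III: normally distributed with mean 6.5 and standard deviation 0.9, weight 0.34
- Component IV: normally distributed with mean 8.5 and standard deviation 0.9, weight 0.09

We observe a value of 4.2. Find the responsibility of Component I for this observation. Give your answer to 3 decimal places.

Posterior ∝ prior × likelihood, so P(k | x) ∝ π_k f_k(x); normalise over all components.
Component likelihoods at x = 4.2:
  L_I = (1/(0.9·√(2π)))·exp(−(4.2−1.4)²/(2·0.9²)) = 0.443269·exp(-4.83951) = 0.00350668
  L_II = (1/(0.9·√(2π)))·exp(−(4.2−2.7)²/(2·0.9²)) = 0.443269·exp(-1.38889) = 0.11053
  L_III = (1/(0.9·√(2π)))·exp(−(4.2−6.5)²/(2·0.9²)) = 0.443269·exp(-3.26543) = 0.0169242
  L_IV = (1/(0.9·√(2π)))·exp(−(4.2−8.5)²/(2·0.9²)) = 0.443269·exp(-11.41358) = 4.89568e-06
Unnormalised posteriors:
  π_I·L_I = 0.18 × 0.00350668 = 0.000631203
  π_II·L_II = 0.39 × 0.11053 = 0.0431068
  π_III·L_III = 0.34 × 0.0169242 = 0.00575423
  π_IV·L_IV = 0.09 × 4.89568e-06 = 4.40611e-07
Normaliser: 0.000631203 + 0.0431068 + 0.00575423 + 4.40611e-07 = 0.0494926
P(Component I | data) ≈ 0.013

0.013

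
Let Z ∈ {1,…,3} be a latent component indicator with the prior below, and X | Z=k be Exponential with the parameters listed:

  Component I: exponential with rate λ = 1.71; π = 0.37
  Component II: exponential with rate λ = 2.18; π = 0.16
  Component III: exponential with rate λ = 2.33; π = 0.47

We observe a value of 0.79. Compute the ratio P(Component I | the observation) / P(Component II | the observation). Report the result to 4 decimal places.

Only the two components matter; the odds are (w_i f_i(x)) / (w_j f_j(x)).
Evaluate each component's likelihood at the observed value:
  f_I = 1.71·e^(−1.71·0.79) = 1.71·e^(−1.3509) = 0.442902
  f_II = 2.18·e^(−2.18·0.79) = 2.18·e^(−1.7222) = 0.389506
  f_III = 2.33·e^(−2.33·0.79) = 2.33·e^(−1.8407) = 0.369786
0.163874 / 0.062321 ≈ 2.6295

2.6295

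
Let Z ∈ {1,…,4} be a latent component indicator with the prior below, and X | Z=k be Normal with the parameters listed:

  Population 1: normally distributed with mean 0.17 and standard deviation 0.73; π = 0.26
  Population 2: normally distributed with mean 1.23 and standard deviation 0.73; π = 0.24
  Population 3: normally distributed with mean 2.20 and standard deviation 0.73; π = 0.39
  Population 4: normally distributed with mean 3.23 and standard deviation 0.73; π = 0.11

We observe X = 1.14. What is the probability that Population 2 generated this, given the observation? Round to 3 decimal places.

0.493

Apply Bayes' rule: the posterior for each component is proportional to its prior times its likelihood at x.
Component likelihoods at x = 1.14:
  L_1 = 0.226041
  L_2 = 0.542359
  L_3 = 0.190432
  L_4 = 0.00907119
Weight by the priors:
  P(Z=1)·L_1 = 0.26 × 0.226041 = 0.0587707
  P(Z=2)·L_2 = 0.24 × 0.542359 = 0.130166
  P(Z=3)·L_3 = 0.39 × 0.190432 = 0.0742685
  P(Z=4)·L_4 = 0.11 × 0.00907119 = 0.000997831
Sum: 0.0587707 + 0.130166 + 0.0742685 + 0.000997831 = 0.264203
Responsibility of Population 2: 0.130166 / 0.264203 ≈ 0.493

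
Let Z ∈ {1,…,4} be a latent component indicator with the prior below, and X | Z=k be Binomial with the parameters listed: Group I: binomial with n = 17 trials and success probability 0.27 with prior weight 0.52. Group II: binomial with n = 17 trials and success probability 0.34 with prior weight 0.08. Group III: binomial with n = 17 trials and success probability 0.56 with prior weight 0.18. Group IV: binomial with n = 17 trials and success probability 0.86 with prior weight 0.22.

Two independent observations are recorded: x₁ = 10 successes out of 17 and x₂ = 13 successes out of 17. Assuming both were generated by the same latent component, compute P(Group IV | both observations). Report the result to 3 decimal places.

Apply Bayes' rule: the posterior for each component is proportional to its prior times its likelihood at x.
Since both observations come from the same component, the likelihood for component k is f_k(x₁)·f_k(x₂).
  L_I = [C(17,10)·0.27^10·0.73^7 = 19448·2.05891e-06·0.110474 = 0.00442357] × [2.73903e-05] = 1.21163e-07
  L_II = [C(17,10)·0.34^10·0.66^7 = 19448·2.06438e-05·0.0545516 = 0.0219014] × [0.00036642] = 8.0251e-06
  L_III = [C(17,10)·0.56^10·0.44^7 = 19448·0.00303305·0.00319278 = 0.188332] × [0.0475151] = 0.00894862
  L_IV = [C(17,10)·0.86^10·0.14^7 = 19448·0.221302·1.05414e-06 = 0.00453686] × [0.128697] = 0.000583881
Prior × likelihood for each component:
  π_I·L_I = 0.52 × 1.21163e-07 = 6.30047e-08
  π_II·L_II = 0.08 × 8.0251e-06 = 6.42008e-07
  π_III·L_III = 0.18 × 0.00894862 = 0.00161075
  π_IV·L_IV = 0.22 × 0.000583881 = 0.000128454
Normaliser: 6.30047e-08 + 6.42008e-07 + 0.00161075 + 0.000128454 = 0.00173991
P(Group IV | x₁, x₂) = 0.000128454 / 0.00173991 ≈ 0.074

0.074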